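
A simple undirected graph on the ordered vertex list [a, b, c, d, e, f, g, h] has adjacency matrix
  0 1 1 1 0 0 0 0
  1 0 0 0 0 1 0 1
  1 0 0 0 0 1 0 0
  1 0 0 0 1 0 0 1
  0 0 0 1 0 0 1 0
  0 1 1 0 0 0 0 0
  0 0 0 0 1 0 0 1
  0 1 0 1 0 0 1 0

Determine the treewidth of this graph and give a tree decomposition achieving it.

Every bag has size at most 3, so the width is 3 − 1 = 2 and tw(G) ≤ 2. For the lower bound, G contains the cycle c–f–b–a–c, so G is not a forest; only forests have treewidth ≤ 1, hence tw(G) ≥ 2. Hence tw(G) = 2 exactly.

Treewidth 2.
One such decomposition:
Bags: B1 = {a, c, f}  B2 = {a, b, f}  B3 = {a, b, d}  B4 = {b, d, h}  B5 = {d, e, h}  B6 = {e, g, h}
Tree: B1–B2, B2–B3, B3–B4, B4–B5, B5–B6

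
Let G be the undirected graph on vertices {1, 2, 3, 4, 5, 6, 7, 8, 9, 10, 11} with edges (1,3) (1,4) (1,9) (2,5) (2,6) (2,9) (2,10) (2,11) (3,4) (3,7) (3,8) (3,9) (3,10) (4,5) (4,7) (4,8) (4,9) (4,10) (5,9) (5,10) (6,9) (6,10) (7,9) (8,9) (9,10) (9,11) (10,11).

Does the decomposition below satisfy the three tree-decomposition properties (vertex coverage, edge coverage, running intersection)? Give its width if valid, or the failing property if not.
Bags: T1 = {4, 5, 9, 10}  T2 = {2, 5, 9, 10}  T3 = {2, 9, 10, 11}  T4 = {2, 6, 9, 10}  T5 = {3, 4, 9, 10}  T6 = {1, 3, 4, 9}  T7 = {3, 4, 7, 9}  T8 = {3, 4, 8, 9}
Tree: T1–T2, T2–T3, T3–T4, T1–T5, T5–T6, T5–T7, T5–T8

Yes; width 3.

Vertex coverage: the bags together contain {1, 2, 3, 4, 5, 6, 7, 8, 9, 10, 11}, the full vertex set. Edge coverage: each edge of G has both endpoints in at least one bag. Running intersection: for every vertex, the bags containing it form a connected subtree. All three properties hold, so this is a valid tree decomposition of width max|bag| − 1 = 3, and hence tw(G) ≤ 3.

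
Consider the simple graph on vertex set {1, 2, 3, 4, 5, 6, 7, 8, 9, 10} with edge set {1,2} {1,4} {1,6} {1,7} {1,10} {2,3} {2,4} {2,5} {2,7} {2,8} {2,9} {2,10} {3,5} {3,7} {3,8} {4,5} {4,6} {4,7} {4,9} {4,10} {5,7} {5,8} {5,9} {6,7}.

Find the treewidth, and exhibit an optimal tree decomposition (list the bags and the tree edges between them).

Treewidth 3.
Bags: B1 = {1, 2, 4, 7}  B2 = {2, 4, 5, 7}  B3 = {2, 3, 5, 7}  B4 = {2, 3, 5, 8}  B5 = {2, 4, 5, 9}  B6 = {1, 2, 4, 10}  B7 = {1, 4, 6, 7}
Tree: B1–B2, B2–B3, B3–B4, B2–B5, B1–B6, B1–B7

Every bag has size at most 4, so the width is 4 − 1 = 3 and tw(G) ≤ 3. On the other hand G contains the 4-clique {2, 3, 5, 8}. A clique must lie in a single bag of any decomposition, so no decomposition can have width below 3. Hence tw(G) = 3 exactly.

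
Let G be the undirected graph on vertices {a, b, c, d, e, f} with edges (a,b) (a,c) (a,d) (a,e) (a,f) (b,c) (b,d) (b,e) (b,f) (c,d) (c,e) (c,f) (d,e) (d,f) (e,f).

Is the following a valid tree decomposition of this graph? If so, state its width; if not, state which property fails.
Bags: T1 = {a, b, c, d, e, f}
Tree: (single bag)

Yes; width 5.

Checking the three conditions: (i) the bags cover all of {a, b, c, d, e, f}; (ii) for each edge, some bag contains both endpoints; (iii) the bags containing any fixed vertex form a subtree. All hold, so the decomposition is valid with width 6 − 1 = 5.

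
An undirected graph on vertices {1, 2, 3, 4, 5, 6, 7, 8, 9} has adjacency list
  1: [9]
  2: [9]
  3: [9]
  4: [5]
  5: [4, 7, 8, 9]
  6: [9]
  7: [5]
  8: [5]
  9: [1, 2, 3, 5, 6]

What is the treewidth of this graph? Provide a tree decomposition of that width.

Treewidth 1.
One optimal decomposition is:
Bags: B1 = {6, 9}  B2 = {5, 9}  B3 = {3, 9}  B4 = {5, 7}  B5 = {5, 8}  B6 = {1, 9}  B7 = {4, 5}  B8 = {2, 9}
Tree: B1–B2, B1–B3, B2–B4, B4–B5, B1–B6, B4–B7, B3–B8

The largest bag has 2 vertices, giving width 1; this decomposition certifies tw(G) ≤ 1. G has an edge, so its treewidth is at least 1. Therefore the treewidth is 1.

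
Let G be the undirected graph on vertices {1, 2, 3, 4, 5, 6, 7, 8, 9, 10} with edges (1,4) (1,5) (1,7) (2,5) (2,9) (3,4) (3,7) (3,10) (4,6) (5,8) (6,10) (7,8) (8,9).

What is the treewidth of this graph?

A width-2 tree decomposition is:
Bags: B1 = {3, 6, 10}  B2 = {3, 4, 6}  B3 = {3, 4, 7}  B4 = {1, 4, 7}  B5 = {1, 7, 8}  B6 = {1, 5, 8}  B7 = {5, 8, 9}  B8 = {2, 5, 9}
Tree: B1–B2, B2–B3, B3–B4, B4–B5, B5–B6, B6–B7, B7–B8
Every bag has size at most 3, so the width is 3 − 1 = 2 and tw(G) ≤ 2. For the lower bound, G contains the cycle 10–6–4–3–10, so G is not a forest; only forests have treewidth ≤ 1, hence tw(G) ≥ 2. The upper and lower bounds meet at 2, so that is the treewidth.

2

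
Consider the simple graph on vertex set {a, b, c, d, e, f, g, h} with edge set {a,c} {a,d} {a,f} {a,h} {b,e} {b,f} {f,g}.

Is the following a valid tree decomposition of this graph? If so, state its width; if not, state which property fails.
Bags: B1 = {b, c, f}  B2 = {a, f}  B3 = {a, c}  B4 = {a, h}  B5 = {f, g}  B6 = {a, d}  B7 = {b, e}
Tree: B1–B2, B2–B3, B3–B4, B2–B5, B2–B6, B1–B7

A tree decomposition must satisfy three properties: every vertex lies in some bag; for every edge, both endpoints lie together in some bag; and for every vertex, the bags containing it form a connected subtree. Here bags containing vertex c are not connected in the tree, so the decomposition is invalid.

No — bags containing vertex c are not connected in the tree.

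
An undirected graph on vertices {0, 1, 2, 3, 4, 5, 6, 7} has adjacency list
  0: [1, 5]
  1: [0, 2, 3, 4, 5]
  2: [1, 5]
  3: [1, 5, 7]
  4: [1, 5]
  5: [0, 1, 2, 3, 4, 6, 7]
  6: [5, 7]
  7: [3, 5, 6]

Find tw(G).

2

A width-2 tree decomposition is:
Bags: B1 = {1, 3, 5}  B2 = {3, 5, 7}  B3 = {0, 1, 5}  B4 = {1, 2, 5}  B5 = {1, 4, 5}  B6 = {5, 6, 7}
Tree: B1–B2, B1–B3, B1–B4, B1–B5, B2–B6
Every bag has size at most 3, so the width is 3 − 1 = 2 and tw(G) ≤ 2. On the other hand G contains the 3-clique {0, 1, 5}. A clique must lie in a single bag of any decomposition, so no decomposition can have width below 2. Combining the bounds, tw(G) = 2.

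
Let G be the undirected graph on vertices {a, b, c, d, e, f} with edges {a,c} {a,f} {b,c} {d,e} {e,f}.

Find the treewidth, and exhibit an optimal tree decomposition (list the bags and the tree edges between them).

The largest bag has 2 vertices, giving width 1; this decomposition certifies tw(G) ≤ 1. Any graph with an edge has treewidth ≥ 1, and G has the edge d–e. Therefore the treewidth is 1.

Treewidth 1.
One such decomposition:
Bags: B1 = {d, e}  B2 = {e, f}  B3 = {a, f}  B4 = {a, c}  B5 = {b, c}
Tree: B1–B2, B2–B3, B3–B4, B4–B5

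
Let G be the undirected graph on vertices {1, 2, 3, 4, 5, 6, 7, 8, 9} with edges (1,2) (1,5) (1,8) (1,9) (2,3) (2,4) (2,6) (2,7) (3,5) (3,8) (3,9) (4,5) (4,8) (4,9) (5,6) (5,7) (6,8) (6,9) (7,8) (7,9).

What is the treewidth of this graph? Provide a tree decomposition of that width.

Each bag holds 5 vertices, so the decomposition has width 4, which upper-bounds the treewidth. For the lower bound: the 5 vertex sets {3,8}, {2,7}, {1,9}, {5}, {4} are disjoint, each induces a connected subgraph, and every pair is joined by at least one edge of G. Contracting each set to a single vertex therefore yields K_{5} as a minor, and since treewidth is minor-monotone, tw(G) ≥ tw(K_{5}) = 4. Hence tw(G) = 4 exactly.

Treewidth 4.
Bags: B1 = {2, 3, 5, 8, 9}  B2 = {2, 5, 7, 8, 9}  B3 = {1, 2, 5, 8, 9}  B4 = {2, 4, 5, 8, 9}  B5 = {2, 5, 6, 8, 9}
Tree: B1–B2, B2–B3, B3–B4, B4–B5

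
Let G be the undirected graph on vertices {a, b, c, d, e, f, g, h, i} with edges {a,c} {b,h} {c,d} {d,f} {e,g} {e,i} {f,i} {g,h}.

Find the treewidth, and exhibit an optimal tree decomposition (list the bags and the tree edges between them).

Treewidth 1.
Bags: B1 = {a, c}  B2 = {c, d}  B3 = {d, f}  B4 = {f, i}  B5 = {e, i}  B6 = {e, g}  B7 = {g, h}  B8 = {b, h}
Tree: B1–B2, B2–B3, B3–B4, B4–B5, B5–B6, B6–B7, B7–B8

The largest bag has 2 vertices, giving width 1; this decomposition certifies tw(G) ≤ 1. Since G has at least one edge (e.g. a–c), it is not an edgeless graph, so tw(G) ≥ 1. Combining the bounds, tw(G) = 1.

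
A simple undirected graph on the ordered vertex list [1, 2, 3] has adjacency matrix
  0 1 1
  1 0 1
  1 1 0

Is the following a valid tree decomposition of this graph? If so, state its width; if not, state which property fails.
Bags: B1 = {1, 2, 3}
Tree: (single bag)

Yes; width 2.

Every vertex of G appears in some bag (union = {1, 2, 3}); every edge is covered by a bag; and for each vertex v the set of bags containing v is connected in the bag tree. The decomposition is therefore valid. The largest bag has 3 vertices, so the width is 2.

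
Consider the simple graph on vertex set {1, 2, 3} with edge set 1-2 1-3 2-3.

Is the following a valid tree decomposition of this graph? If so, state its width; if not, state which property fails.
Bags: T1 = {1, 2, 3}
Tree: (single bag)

Every vertex of G appears in some bag (union = {1, 2, 3}); every edge is covered by a bag; and for each vertex v the set of bags containing v is connected in the bag tree. The decomposition is therefore valid. The largest bag has 3 vertices, so the width is 2.

Yes; width 2.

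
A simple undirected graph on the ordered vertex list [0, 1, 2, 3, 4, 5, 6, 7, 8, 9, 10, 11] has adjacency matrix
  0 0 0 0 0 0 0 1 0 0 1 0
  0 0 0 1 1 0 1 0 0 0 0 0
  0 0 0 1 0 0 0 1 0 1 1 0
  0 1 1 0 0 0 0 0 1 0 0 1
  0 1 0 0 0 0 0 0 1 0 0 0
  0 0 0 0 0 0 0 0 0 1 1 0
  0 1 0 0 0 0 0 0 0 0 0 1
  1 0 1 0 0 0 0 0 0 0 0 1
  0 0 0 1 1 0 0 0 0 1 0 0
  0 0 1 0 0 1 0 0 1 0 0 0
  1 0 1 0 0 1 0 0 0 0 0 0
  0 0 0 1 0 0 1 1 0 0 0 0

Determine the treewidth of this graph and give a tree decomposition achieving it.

Treewidth 3.
One such decomposition:
Bags: B1 = {0, 5, 9, 10}  B2 = {0, 2, 9, 10}  B3 = {0, 2, 7, 9}  B4 = {2, 7, 8, 9}  B5 = {2, 3, 7, 8}  B6 = {3, 7, 8, 11}  B7 = {3, 4, 8, 11}  B8 = {1, 3, 4, 11}  B9 = {1, 4, 6, 11}
Tree: B1–B2, B2–B3, B3–B4, B4–B5, B5–B6, B6–B7, B7–B8, B8–B9

Every bag has size at most 4, so the width is 4 − 1 = 3 and tw(G) ≤ 3. For the lower bound: the 4 vertex sets {0,5,10}, {9}, {2}, {3,7,8,11} are disjoint, each induces a connected subgraph, and every pair is joined by at least one edge of G. Contracting each set to a single vertex therefore yields K_{4} as a minor, and since treewidth is minor-monotone, tw(G) ≥ tw(K_{4}) = 3. The upper and lower bounds meet at 3, so that is the treewidth.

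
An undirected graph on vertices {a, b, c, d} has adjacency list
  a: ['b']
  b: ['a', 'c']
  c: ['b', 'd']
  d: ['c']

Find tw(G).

A width-1 tree decomposition is:
Bags: B1 = {b, c}  B2 = {c, d}  B3 = {a, b}
Tree: B1–B2, B1–B3
The largest bag has 2 vertices, giving width 1; this decomposition certifies tw(G) ≤ 1. Since G has at least one edge (e.g. b–c), it is not an edgeless graph, so tw(G) ≥ 1. The upper and lower bounds meet at 1, so that is the treewidth.

1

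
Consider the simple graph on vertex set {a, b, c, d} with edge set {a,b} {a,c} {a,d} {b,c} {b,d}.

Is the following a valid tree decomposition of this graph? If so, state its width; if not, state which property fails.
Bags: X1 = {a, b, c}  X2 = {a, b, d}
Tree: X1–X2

Yes; width 2.

Vertex coverage: the bags together contain {a, b, c, d}, the full vertex set. Edge coverage: each edge of G has both endpoints in at least one bag. Running intersection: for every vertex, the bags containing it form a connected subtree. All three properties hold, so this is a valid tree decomposition of width max|bag| − 1 = 2, and hence tw(G) ≤ 2.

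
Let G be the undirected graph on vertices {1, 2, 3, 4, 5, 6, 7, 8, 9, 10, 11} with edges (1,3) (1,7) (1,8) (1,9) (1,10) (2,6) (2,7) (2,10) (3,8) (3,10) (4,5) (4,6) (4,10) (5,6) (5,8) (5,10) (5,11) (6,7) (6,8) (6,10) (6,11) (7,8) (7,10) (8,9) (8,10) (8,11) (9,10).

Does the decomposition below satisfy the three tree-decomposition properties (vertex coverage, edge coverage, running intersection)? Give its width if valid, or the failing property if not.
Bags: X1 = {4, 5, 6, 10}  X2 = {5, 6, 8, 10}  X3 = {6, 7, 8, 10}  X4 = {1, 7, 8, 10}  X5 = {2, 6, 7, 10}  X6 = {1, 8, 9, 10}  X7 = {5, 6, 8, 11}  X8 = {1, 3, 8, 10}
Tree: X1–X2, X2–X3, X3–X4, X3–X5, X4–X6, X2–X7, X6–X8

Yes; width 3.

Every vertex of G appears in some bag (union = {1, 2, 3, 4, 5, 6, 7, 8, 9, 10, 11}); every edge is covered by a bag; and for each vertex v the set of bags containing v is connected in the bag tree. The decomposition is therefore valid. The largest bag has 4 vertices, so the width is 3.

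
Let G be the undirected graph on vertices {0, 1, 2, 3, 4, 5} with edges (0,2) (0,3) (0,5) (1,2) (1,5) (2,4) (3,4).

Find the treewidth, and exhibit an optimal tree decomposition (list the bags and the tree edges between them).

Treewidth 2.
Bags: B1 = {1, 2, 5}  B2 = {0, 2, 5}  B3 = {0, 2, 4}  B4 = {0, 3, 4}
Tree: B1–B2, B2–B3, B3–B4

Every bag has size at most 3, so the width is 3 − 1 = 2 and tw(G) ≤ 2. Since 1–5–0–2–1 is a cycle in G, G is not acyclic. Forests are exactly the graphs of treewidth ≤ 1, so tw(G) ≥ 2. Combining the bounds, tw(G) = 2.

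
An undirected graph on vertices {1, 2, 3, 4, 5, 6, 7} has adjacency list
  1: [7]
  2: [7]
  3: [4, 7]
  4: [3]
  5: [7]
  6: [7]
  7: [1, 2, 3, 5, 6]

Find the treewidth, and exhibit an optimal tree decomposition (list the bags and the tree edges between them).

The largest bag has 2 vertices, giving width 1; this decomposition certifies tw(G) ≤ 1. G has an edge, so its treewidth is at least 1. The upper and lower bounds meet at 1, so that is the treewidth.

Treewidth 1.
Bags: B1 = {1, 7}  B2 = {6, 7}  B3 = {5, 7}  B4 = {3, 7}  B5 = {3, 4}  B6 = {2, 7}
Tree: B1–B2, B1–B3, B1–B4, B4–B5, B3–B6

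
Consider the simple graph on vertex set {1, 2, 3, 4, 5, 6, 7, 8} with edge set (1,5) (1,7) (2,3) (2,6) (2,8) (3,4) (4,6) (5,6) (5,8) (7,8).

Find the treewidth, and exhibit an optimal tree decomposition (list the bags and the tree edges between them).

Every bag has size at most 3, so the width is 3 − 1 = 2 and tw(G) ≤ 2. The edges 7–1–5–8–7 form a cycle, so G is not a tree and its treewidth is at least 2. Therefore the treewidth is 2.

Treewidth 2.
One optimal decomposition is:
Bags: B1 = {1, 7, 8}  B2 = {1, 5, 8}  B3 = {2, 5, 8}  B4 = {2, 5, 6}  B5 = {2, 3, 6}  B6 = {3, 4, 6}
Tree: B1–B2, B2–B3, B3–B4, B4–B5, B5–B6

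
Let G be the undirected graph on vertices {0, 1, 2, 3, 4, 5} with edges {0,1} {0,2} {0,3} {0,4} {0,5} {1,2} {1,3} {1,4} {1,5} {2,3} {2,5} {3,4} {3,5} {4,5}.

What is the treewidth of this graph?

A width-4 tree decomposition is:
Bags: B1 = {0, 1, 2, 3, 5}  B2 = {0, 1, 3, 4, 5}
Tree: B1–B2
Each bag holds 5 vertices, so the decomposition has width 4, which upper-bounds the treewidth. On the other hand G contains the 5-clique {0, 1, 2, 3, 5}. A clique must lie in a single bag of any decomposition, so no decomposition can have width below 4. Combining the bounds, tw(G) = 4.

4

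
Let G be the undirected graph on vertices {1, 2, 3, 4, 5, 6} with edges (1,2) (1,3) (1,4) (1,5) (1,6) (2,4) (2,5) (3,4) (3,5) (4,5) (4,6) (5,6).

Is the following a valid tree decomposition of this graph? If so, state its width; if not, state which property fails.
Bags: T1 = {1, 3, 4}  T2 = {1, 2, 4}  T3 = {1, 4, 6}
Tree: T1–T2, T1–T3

No — vertex 5 appears in no bag.

A tree decomposition must satisfy three properties: every vertex lies in some bag; for every edge, both endpoints lie together in some bag; and for every vertex, the bags containing it form a connected subtree. Here vertex 5 appears in no bag, so the decomposition is invalid.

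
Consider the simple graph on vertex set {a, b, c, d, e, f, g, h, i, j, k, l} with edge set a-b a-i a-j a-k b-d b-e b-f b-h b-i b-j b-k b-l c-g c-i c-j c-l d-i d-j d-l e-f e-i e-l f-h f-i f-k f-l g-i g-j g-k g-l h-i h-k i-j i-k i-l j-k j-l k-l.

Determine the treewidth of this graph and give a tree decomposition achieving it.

The largest bag has 5 vertices, giving width 4; this decomposition certifies tw(G) ≤ 4. On the other hand G contains the 5-clique {c, g, i, j, l}. A clique must lie in a single bag of any decomposition, so no decomposition can have width below 4. Therefore the treewidth is 4.

Treewidth 4.
One such decomposition:
Bags: B1 = {b, f, h, i, k}  B2 = {b, f, i, k, l}  B3 = {b, i, j, k, l}  B4 = {b, d, i, j, l}  B5 = {a, b, i, j, k}  B6 = {b, e, f, i, l}  B7 = {g, i, j, k, l}  B8 = {c, g, i, j, l}
Tree: B1–B2, B2–B3, B3–B4, B3–B5, B2–B6, B3–B7, B7–B8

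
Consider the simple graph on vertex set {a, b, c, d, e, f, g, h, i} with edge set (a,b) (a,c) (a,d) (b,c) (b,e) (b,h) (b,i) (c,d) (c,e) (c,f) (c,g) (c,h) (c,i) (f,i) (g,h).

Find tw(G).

A width-2 tree decomposition is:
Bags: B1 = {b, c, i}  B2 = {b, c, e}  B3 = {c, f, i}  B4 = {a, b, c}  B5 = {b, c, h}  B6 = {c, g, h}  B7 = {a, c, d}
Tree: B1–B2, B1–B3, B1–B4, B1–B5, B5–B6, B4–B7
Each bag holds 3 vertices, so the decomposition has width 2, which upper-bounds the treewidth. Conversely, {a, c, d} is a clique of size 3, and the vertices of any clique must share a bag in every tree decomposition; so some bag has ≥ 3 vertices and tw(G) ≥ 2. The upper and lower bounds meet at 2, so that is the treewidth.

2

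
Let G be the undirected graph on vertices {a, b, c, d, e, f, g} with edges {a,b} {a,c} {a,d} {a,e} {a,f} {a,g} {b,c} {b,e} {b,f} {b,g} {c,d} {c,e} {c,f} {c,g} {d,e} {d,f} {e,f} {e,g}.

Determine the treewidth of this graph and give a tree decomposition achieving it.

Each bag holds 5 vertices, so the decomposition has width 4, which upper-bounds the treewidth. On the other hand G contains the 5-clique {a, b, c, e, g}. A clique must lie in a single bag of any decomposition, so no decomposition can have width below 4. Therefore the treewidth is 4.

Treewidth 4.
One optimal decomposition is:
Bags: B1 = {a, b, c, e, f}  B2 = {a, b, c, e, g}  B3 = {a, c, d, e, f}
Tree: B1–B2, B1–B3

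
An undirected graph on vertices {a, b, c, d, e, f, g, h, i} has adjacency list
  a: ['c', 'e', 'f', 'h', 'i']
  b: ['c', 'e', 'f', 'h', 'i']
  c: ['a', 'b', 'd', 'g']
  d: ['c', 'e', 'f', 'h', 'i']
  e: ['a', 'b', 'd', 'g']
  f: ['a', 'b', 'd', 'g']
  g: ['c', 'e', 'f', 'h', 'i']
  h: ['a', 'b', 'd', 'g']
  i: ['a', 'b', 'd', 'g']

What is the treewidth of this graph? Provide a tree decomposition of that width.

The largest bag has 5 vertices, giving width 4; this decomposition certifies tw(G) ≤ 4. For the lower bound: the 5 vertex sets {d,e}, {a,f}, {b,c}, {g}, {i} are disjoint, each induces a connected subgraph, and every pair is joined by at least one edge of G. Contracting each set to a single vertex therefore yields K_{5} as a minor, and since treewidth is minor-monotone, tw(G) ≥ tw(K_{5}) = 4. Combining the bounds, tw(G) = 4.

Treewidth 4.
One optimal decomposition is:
Bags: B1 = {a, b, d, e, g}  B2 = {a, b, d, f, g}  B3 = {a, b, c, d, g}  B4 = {a, b, d, g, i}  B5 = {a, b, d, g, h}
Tree: B1–B2, B2–B3, B3–B4, B4–B5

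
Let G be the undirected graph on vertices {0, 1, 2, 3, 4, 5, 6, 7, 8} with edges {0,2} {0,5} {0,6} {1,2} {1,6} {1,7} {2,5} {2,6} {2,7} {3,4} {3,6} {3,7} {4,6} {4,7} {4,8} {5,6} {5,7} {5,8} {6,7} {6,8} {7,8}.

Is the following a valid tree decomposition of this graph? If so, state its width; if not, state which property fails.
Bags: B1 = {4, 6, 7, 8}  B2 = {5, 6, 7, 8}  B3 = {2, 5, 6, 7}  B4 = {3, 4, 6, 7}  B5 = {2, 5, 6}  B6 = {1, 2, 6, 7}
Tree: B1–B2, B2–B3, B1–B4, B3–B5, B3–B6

A tree decomposition must satisfy three properties: every vertex lies in some bag; for every edge, both endpoints lie together in some bag; and for every vertex, the bags containing it form a connected subtree. Here vertex 0 appears in no bag, so the decomposition is invalid.

No — vertex 0 appears in no bag.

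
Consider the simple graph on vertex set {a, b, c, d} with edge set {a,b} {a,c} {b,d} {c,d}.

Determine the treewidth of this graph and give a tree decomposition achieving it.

Treewidth 2.
One such decomposition:
Bags: B1 = {b, c, d}  B2 = {a, b, c}
Tree: B1–B2

Each bag holds 3 vertices, so the decomposition has width 2, which upper-bounds the treewidth. The edges c–d–b–a–c form a cycle, so G is not a tree and its treewidth is at least 2. Hence tw(G) = 2 exactly.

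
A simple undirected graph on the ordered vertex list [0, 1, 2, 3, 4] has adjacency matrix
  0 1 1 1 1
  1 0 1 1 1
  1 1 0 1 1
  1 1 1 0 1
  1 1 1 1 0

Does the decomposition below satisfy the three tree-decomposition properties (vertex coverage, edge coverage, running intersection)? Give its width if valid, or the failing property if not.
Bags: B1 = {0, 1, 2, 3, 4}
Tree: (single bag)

Vertex coverage: the bags together contain {0, 1, 2, 3, 4}, the full vertex set. Edge coverage: each edge of G has both endpoints in at least one bag. Running intersection: for every vertex, the bags containing it form a connected subtree. All three properties hold, so this is a valid tree decomposition of width max|bag| − 1 = 4, and hence tw(G) ≤ 4.

Yes; width 4.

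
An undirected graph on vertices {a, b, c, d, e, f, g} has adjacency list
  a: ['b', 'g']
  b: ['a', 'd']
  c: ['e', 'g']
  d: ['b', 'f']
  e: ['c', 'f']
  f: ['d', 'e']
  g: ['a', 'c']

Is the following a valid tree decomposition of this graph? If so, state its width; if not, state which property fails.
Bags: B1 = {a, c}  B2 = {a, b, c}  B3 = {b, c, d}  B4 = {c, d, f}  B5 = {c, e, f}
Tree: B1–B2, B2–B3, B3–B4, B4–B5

No — vertex g appears in no bag.

A tree decomposition must satisfy three properties: every vertex lies in some bag; for every edge, both endpoints lie together in some bag; and for every vertex, the bags containing it form a connected subtree. Here vertex g appears in no bag, so the decomposition is invalid.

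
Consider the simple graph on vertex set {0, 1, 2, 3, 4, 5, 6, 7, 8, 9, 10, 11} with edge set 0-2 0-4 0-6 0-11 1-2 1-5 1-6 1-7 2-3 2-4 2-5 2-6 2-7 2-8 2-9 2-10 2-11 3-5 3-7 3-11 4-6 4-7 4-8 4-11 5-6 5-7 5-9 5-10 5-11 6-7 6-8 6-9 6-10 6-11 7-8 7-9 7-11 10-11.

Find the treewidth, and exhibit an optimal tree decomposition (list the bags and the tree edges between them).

Each bag holds 5 vertices, so the decomposition has width 4, which upper-bounds the treewidth. On the other hand G contains the 5-clique {2, 3, 5, 7, 11}. A clique must lie in a single bag of any decomposition, so no decomposition can have width below 4. Combining the bounds, tw(G) = 4.

Treewidth 4.
Bags: B1 = {2, 3, 5, 7, 11}  B2 = {2, 5, 6, 7, 11}  B3 = {2, 4, 6, 7, 11}  B4 = {0, 2, 4, 6, 11}  B5 = {2, 4, 6, 7, 8}  B6 = {2, 5, 6, 10, 11}  B7 = {1, 2, 5, 6, 7}  B8 = {2, 5, 6, 7, 9}
Tree: B1–B2, B2–B3, B3–B4, B3–B5, B2–B6, B2–B7, B2–B8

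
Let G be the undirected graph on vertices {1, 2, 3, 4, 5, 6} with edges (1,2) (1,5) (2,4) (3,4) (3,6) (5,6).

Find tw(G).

A width-2 tree decomposition is:
Bags: B1 = {1, 5, 6}  B2 = {1, 2, 6}  B3 = {2, 4, 6}  B4 = {3, 4, 6}
Tree: B1–B2, B2–B3, B3–B4
Every bag has size at most 3, so the width is 3 − 1 = 2 and tw(G) ≤ 2. For the lower bound, G contains the cycle 6–5–1–2–4–3–6, so G is not a forest; only forests have treewidth ≤ 1, hence tw(G) ≥ 2. Hence tw(G) = 2 exactly.

2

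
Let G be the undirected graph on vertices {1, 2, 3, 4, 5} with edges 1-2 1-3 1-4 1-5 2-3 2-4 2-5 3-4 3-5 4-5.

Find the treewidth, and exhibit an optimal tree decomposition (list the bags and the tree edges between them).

With just one bag of size 5, the width is 5 − 1 = 4, so tw(G) ≤ 4. For the lower bound, the 5 vertices {1, 2, 3, 4, 5} are pairwise adjacent, and any tree decomposition puts a clique entirely inside one bag — forcing width ≥ 4. Therefore the treewidth is 4.

Treewidth 4.
Bags: B1 = {1, 2, 3, 4, 5}
Tree: (single bag)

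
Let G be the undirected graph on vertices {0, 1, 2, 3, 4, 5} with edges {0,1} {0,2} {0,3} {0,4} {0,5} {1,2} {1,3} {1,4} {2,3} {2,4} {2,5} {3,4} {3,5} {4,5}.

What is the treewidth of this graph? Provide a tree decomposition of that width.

Every bag has size at most 5, so the width is 5 − 1 = 4 and tw(G) ≤ 4. For the lower bound, the 5 vertices {0, 1, 2, 3, 4} are pairwise adjacent, and any tree decomposition puts a clique entirely inside one bag — forcing width ≥ 4. Hence tw(G) = 4 exactly.

Treewidth 4.
One such decomposition:
Bags: B1 = {0, 2, 3, 4, 5}  B2 = {0, 1, 2, 3, 4}
Tree: B1–B2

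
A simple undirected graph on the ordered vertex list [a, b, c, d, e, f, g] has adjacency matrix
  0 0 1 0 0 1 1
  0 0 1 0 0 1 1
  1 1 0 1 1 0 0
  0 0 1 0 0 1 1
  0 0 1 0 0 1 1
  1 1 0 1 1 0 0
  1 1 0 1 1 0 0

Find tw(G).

A width-3 tree decomposition is:
Bags: B1 = {c, e, f, g}  B2 = {a, c, f, g}  B3 = {c, d, f, g}  B4 = {b, c, f, g}
Tree: B1–B2, B2–B3, B3–B4
Each bag holds 4 vertices, so the decomposition has width 3, which upper-bounds the treewidth. For the lower bound: the 4 vertex sets {e,f}, {a,g}, {c}, {d} are disjoint, each induces a connected subgraph, and every pair is joined by at least one edge of G. Contracting each set to a single vertex therefore yields K_{4} as a minor, and since treewidth is minor-monotone, tw(G) ≥ tw(K_{4}) = 3. Therefore the treewidth is 3.

3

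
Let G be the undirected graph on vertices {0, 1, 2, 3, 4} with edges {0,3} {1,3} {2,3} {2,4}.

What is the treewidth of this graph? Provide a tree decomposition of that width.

The largest bag has 2 vertices, giving width 1; this decomposition certifies tw(G) ≤ 1. Since G has at least one edge (e.g. 4–2), it is not an edgeless graph, so tw(G) ≥ 1. The upper and lower bounds meet at 1, so that is the treewidth.

Treewidth 1.
Bags: B1 = {2, 4}  B2 = {2, 3}  B3 = {0, 3}  B4 = {1, 3}
Tree: B1–B2, B2–B3, B2–B4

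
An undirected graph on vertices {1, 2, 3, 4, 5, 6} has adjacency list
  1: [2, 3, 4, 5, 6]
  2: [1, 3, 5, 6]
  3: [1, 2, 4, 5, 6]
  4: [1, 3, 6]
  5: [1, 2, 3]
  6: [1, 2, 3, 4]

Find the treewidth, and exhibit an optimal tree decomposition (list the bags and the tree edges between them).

The largest bag has 4 vertices, giving width 3; this decomposition certifies tw(G) ≤ 3. On the other hand G contains the 4-clique {1, 2, 3, 5}. A clique must lie in a single bag of any decomposition, so no decomposition can have width below 3. Combining the bounds, tw(G) = 3.

Treewidth 3.
Bags: B1 = {1, 2, 3, 5}  B2 = {1, 2, 3, 6}  B3 = {1, 3, 4, 6}
Tree: B1–B2, B2–B3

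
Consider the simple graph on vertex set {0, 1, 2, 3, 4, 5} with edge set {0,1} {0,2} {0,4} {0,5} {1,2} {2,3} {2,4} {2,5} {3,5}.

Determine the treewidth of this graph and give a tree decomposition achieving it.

Every bag has size at most 3, so the width is 3 − 1 = 2 and tw(G) ≤ 2. For the lower bound, the 3 vertices {0, 1, 2} are pairwise adjacent, and any tree decomposition puts a clique entirely inside one bag — forcing width ≥ 2. Combining the bounds, tw(G) = 2.

Treewidth 2.
Bags: B1 = {0, 2, 4}  B2 = {0, 1, 2}  B3 = {0, 2, 5}  B4 = {2, 3, 5}
Tree: B1–B2, B2–B3, B3–B4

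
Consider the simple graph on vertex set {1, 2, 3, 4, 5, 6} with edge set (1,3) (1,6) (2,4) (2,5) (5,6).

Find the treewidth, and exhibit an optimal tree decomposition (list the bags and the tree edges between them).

Each bag holds 2 vertices, so the decomposition has width 1, which upper-bounds the treewidth. Since G has at least one edge (e.g. 3–1), it is not an edgeless graph, so tw(G) ≥ 1. The upper and lower bounds meet at 1, so that is the treewidth.

Treewidth 1.
One optimal decomposition is:
Bags: B1 = {1, 3}  B2 = {1, 6}  B3 = {5, 6}  B4 = {2, 5}  B5 = {2, 4}
Tree: B1–B2, B2–B3, B3–B4, B4–B5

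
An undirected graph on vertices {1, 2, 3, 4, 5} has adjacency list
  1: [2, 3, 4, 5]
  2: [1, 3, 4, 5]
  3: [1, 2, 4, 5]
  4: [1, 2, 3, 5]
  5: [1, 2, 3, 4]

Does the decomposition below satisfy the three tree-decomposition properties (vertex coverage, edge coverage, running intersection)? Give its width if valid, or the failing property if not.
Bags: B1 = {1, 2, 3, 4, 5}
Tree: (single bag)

Yes; width 4.

Vertex coverage: the bags together contain {1, 2, 3, 4, 5}, the full vertex set. Edge coverage: each edge of G has both endpoints in at least one bag. Running intersection: for every vertex, the bags containing it form a connected subtree. All three properties hold, so this is a valid tree decomposition of width max|bag| − 1 = 4, and hence tw(G) ≤ 4.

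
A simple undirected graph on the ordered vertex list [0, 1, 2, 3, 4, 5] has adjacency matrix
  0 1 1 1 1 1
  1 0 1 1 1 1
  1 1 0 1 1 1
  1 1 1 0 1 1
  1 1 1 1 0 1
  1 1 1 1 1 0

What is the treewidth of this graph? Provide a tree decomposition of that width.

With just one bag of size 6, the width is 6 − 1 = 5, so tw(G) ≤ 5. Conversely, {0, 1, 2, 3, 4, 5} is a clique of size 6, and the vertices of any clique must share a bag in every tree decomposition; so some bag has ≥ 6 vertices and tw(G) ≥ 5. The upper and lower bounds meet at 5, so that is the treewidth.

Treewidth 5.
Bags: B1 = {0, 1, 2, 3, 4, 5}
Tree: (single bag)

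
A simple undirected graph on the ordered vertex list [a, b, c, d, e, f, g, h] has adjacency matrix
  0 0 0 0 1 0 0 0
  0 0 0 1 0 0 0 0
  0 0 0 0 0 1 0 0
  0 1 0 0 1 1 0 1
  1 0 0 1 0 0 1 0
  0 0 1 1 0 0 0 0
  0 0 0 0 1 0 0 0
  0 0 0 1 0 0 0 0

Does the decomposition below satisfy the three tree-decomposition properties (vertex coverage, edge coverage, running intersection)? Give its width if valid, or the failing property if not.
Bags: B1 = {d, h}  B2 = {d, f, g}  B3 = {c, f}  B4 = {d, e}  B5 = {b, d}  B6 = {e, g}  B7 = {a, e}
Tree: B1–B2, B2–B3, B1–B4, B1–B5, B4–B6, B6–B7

No — bags containing vertex g are not connected in the tree.

A tree decomposition must satisfy three properties: every vertex lies in some bag; for every edge, both endpoints lie together in some bag; and for every vertex, the bags containing it form a connected subtree. Here bags containing vertex g are not connected in the tree, so the decomposition is invalid.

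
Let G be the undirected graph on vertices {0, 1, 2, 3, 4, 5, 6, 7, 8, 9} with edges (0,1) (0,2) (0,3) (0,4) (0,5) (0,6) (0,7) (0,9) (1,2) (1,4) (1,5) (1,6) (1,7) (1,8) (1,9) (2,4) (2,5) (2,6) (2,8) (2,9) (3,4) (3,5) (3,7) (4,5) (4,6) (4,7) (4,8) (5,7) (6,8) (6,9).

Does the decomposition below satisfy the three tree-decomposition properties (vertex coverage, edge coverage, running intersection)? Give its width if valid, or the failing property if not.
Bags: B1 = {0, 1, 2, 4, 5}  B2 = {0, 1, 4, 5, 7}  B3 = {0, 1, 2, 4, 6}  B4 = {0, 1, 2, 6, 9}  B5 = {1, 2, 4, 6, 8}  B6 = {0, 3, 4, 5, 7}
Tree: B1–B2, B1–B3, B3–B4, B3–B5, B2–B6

Yes; width 4.

Every vertex of G appears in some bag (union = {0, 1, 2, 3, 4, 5, 6, 7, 8, 9}); every edge is covered by a bag; and for each vertex v the set of bags containing v is connected in the bag tree. The decomposition is therefore valid. The largest bag has 5 vertices, so the width is 4.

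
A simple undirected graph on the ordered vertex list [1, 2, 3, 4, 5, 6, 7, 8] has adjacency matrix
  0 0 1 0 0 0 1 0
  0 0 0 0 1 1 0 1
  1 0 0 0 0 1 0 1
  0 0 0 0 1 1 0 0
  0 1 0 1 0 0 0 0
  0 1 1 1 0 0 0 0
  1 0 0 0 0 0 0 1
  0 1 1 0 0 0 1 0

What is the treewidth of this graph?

2

A width-2 tree decomposition is:
Bags: B1 = {1, 3, 7}  B2 = {3, 7, 8}  B3 = {3, 6, 8}  B4 = {2, 6, 8}  B5 = {2, 4, 6}  B6 = {2, 4, 5}
Tree: B1–B2, B2–B3, B3–B4, B4–B5, B5–B6
Every bag has size at most 3, so the width is 3 − 1 = 2 and tw(G) ≤ 2. Since 1–7–8–3–1 is a cycle in G, G is not acyclic. Forests are exactly the graphs of treewidth ≤ 1, so tw(G) ≥ 2. Hence tw(G) = 2 exactly.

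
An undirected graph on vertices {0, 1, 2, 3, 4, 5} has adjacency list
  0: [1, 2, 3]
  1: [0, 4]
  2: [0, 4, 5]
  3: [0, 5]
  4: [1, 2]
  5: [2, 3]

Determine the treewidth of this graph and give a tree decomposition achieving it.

Every bag has size at most 3, so the width is 3 − 1 = 2 and tw(G) ≤ 2. The edges 1–4–2–0–1 form a cycle, so G is not a tree and its treewidth is at least 2. Hence tw(G) = 2 exactly.

Treewidth 2.
One optimal decomposition is:
Bags: B1 = {0, 1, 4}  B2 = {0, 2, 4}  B3 = {0, 2, 3}  B4 = {2, 3, 5}
Tree: B1–B2, B2–B3, B3–B4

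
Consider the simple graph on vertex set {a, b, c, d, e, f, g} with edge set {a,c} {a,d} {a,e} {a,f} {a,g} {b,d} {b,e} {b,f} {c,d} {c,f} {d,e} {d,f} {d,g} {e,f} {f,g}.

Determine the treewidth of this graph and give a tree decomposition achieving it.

Treewidth 3.
One such decomposition:
Bags: B1 = {a, d, e, f}  B2 = {a, c, d, f}  B3 = {a, d, f, g}  B4 = {b, d, e, f}
Tree: B1–B2, B1–B3, B1–B4

Each bag holds 4 vertices, so the decomposition has width 3, which upper-bounds the treewidth. For the lower bound, the 4 vertices {a, d, f, g} are pairwise adjacent, and any tree decomposition puts a clique entirely inside one bag — forcing width ≥ 3. Therefore the treewidth is 3.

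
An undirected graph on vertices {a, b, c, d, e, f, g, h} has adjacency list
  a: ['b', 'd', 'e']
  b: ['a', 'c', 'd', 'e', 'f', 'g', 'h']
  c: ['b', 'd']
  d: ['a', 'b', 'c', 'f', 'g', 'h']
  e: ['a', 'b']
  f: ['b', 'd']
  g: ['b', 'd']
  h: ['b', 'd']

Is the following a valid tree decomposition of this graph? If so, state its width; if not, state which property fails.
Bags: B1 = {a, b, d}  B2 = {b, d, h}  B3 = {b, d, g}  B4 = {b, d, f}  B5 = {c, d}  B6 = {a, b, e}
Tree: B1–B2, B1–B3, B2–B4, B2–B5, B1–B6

A tree decomposition must satisfy three properties: every vertex lies in some bag; for every edge, both endpoints lie together in some bag; and for every vertex, the bags containing it form a connected subtree. Here edge (b,c) lies in no bag, so the decomposition is invalid.

No — edge (b,c) lies in no bag.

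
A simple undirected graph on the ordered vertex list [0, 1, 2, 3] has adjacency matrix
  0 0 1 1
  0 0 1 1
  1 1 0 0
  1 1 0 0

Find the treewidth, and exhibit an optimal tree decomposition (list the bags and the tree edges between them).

The largest bag has 3 vertices, giving width 2; this decomposition certifies tw(G) ≤ 2. Since 0–2–1–3–0 is a cycle in G, G is not acyclic. Forests are exactly the graphs of treewidth ≤ 1, so tw(G) ≥ 2. The upper and lower bounds meet at 2, so that is the treewidth.

Treewidth 2.
Bags: B1 = {0, 1, 2}  B2 = {0, 1, 3}
Tree: B1–B2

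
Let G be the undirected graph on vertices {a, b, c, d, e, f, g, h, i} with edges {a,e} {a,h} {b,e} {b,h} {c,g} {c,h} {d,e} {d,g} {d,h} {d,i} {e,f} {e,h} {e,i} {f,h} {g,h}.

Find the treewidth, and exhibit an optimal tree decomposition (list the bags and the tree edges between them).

The largest bag has 3 vertices, giving width 2; this decomposition certifies tw(G) ≤ 2. On the other hand G contains the 3-clique {d, g, h}. A clique must lie in a single bag of any decomposition, so no decomposition can have width below 2. Hence tw(G) = 2 exactly.

Treewidth 2.
Bags: B1 = {d, e, h}  B2 = {e, f, h}  B3 = {d, g, h}  B4 = {d, e, i}  B5 = {c, g, h}  B6 = {a, e, h}  B7 = {b, e, h}
Tree: B1–B2, B1–B3, B1–B4, B3–B5, B1–B6, B6–B7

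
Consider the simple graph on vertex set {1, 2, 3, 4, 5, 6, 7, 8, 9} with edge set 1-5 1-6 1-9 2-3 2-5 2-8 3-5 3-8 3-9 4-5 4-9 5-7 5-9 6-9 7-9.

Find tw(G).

2

A width-2 tree decomposition is:
Bags: B1 = {3, 5, 9}  B2 = {2, 3, 5}  B3 = {2, 3, 8}  B4 = {4, 5, 9}  B5 = {1, 5, 9}  B6 = {5, 7, 9}  B7 = {1, 6, 9}
Tree: B1–B2, B2–B3, B1–B4, B4–B5, B4–B6, B5–B7
The largest bag has 3 vertices, giving width 2; this decomposition certifies tw(G) ≤ 2. On the other hand G contains the 3-clique {2, 3, 8}. A clique must lie in a single bag of any decomposition, so no decomposition can have width below 2. The upper and lower bounds meet at 2, so that is the treewidth.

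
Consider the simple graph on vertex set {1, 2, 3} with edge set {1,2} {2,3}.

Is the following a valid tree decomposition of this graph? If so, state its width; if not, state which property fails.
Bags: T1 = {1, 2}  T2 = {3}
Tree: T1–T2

No — edge (2,3) lies in no bag.

A tree decomposition must satisfy three properties: every vertex lies in some bag; for every edge, both endpoints lie together in some bag; and for every vertex, the bags containing it form a connected subtree. Here edge (2,3) lies in no bag, so the decomposition is invalid.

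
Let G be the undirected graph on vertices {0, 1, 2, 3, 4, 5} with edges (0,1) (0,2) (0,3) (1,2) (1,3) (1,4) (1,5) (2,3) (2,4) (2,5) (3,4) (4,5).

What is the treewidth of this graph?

A width-3 tree decomposition is:
Bags: B1 = {1, 2, 3, 4}  B2 = {1, 2, 4, 5}  B3 = {0, 1, 2, 3}
Tree: B1–B2, B1–B3
Each bag holds 4 vertices, so the decomposition has width 3, which upper-bounds the treewidth. On the other hand G contains the 4-clique {0, 1, 2, 3}. A clique must lie in a single bag of any decomposition, so no decomposition can have width below 3. Therefore the treewidth is 3.

3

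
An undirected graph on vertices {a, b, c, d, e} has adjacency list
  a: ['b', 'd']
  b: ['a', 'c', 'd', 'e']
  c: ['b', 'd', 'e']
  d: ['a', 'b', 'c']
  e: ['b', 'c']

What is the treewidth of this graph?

2

A width-2 tree decomposition is:
Bags: B1 = {b, c, d}  B2 = {b, c, e}  B3 = {a, b, d}
Tree: B1–B2, B1–B3
Each bag holds 3 vertices, so the decomposition has width 2, which upper-bounds the treewidth. For the lower bound, the 3 vertices {b, c, d} are pairwise adjacent, and any tree decomposition puts a clique entirely inside one bag — forcing width ≥ 2. Therefore the treewidth is 2.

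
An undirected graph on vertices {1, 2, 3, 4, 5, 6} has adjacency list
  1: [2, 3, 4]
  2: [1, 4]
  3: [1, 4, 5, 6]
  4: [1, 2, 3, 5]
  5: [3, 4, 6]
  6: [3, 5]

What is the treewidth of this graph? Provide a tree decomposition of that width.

Every bag has size at most 3, so the width is 3 − 1 = 2 and tw(G) ≤ 2. On the other hand G contains the 3-clique {1, 2, 4}. A clique must lie in a single bag of any decomposition, so no decomposition can have width below 2. Hence tw(G) = 2 exactly.

Treewidth 2.
Bags: B1 = {1, 2, 4}  B2 = {1, 3, 4}  B3 = {3, 4, 5}  B4 = {3, 5, 6}
Tree: B1–B2, B2–B3, B3–B4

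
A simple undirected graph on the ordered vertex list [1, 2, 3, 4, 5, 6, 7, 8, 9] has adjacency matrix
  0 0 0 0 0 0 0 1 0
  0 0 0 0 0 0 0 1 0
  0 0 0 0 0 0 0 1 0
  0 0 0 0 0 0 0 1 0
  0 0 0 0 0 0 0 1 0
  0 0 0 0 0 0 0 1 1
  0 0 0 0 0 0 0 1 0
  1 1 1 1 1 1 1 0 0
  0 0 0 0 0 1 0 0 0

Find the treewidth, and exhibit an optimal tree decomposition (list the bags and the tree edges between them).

Every bag has size at most 2, so the width is 2 − 1 = 1 and tw(G) ≤ 1. Since G has at least one edge (e.g. 8–6), it is not an edgeless graph, so tw(G) ≥ 1. Therefore the treewidth is 1.

Treewidth 1.
One such decomposition:
Bags: B1 = {6, 8}  B2 = {6, 9}  B3 = {4, 8}  B4 = {3, 8}  B5 = {2, 8}  B6 = {5, 8}  B7 = {1, 8}  B8 = {7, 8}
Tree: B1–B2, B1–B3, B3–B4, B4–B5, B1–B6, B5–B7, B7–B8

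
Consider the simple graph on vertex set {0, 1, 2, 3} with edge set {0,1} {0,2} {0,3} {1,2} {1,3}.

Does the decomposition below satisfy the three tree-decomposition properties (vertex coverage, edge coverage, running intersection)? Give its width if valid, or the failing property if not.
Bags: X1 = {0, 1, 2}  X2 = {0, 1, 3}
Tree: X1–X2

Vertex coverage: the bags together contain {0, 1, 2, 3}, the full vertex set. Edge coverage: each edge of G has both endpoints in at least one bag. Running intersection: for every vertex, the bags containing it form a connected subtree. All three properties hold, so this is a valid tree decomposition of width max|bag| − 1 = 2, and hence tw(G) ≤ 2.

Yes; width 2.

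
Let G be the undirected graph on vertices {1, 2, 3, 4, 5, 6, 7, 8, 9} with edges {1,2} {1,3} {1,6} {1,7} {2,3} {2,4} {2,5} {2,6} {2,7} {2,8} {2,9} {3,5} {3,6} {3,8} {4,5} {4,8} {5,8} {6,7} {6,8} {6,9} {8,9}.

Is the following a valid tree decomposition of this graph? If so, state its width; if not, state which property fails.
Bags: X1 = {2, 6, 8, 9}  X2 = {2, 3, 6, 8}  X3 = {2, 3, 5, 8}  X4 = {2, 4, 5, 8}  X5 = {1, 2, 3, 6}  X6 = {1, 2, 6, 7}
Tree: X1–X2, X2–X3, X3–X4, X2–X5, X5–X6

Checking the three conditions: (i) the bags cover all of {1, 2, 3, 4, 5, 6, 7, 8, 9}; (ii) for each edge, some bag contains both endpoints; (iii) the bags containing any fixed vertex form a subtree. All hold, so the decomposition is valid with width 4 − 1 = 3.

Yes; width 3.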